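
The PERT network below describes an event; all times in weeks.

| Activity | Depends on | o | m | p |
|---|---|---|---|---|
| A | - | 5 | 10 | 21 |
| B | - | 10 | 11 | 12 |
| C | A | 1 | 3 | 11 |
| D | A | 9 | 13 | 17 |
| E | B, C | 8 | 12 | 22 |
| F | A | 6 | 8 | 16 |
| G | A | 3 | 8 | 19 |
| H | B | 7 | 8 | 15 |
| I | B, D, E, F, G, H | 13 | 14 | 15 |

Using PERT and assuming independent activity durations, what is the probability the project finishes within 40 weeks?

0.305

te_A = (5 + 4·10 + 21)/6 = 66/6 = 11; σ²_A = ((21−5)/6)² = 7.111
te_B = (10 + 4·11 + 12)/6 = 66/6 = 11; σ²_B = ((12−10)/6)² = 0.111
te_C = (1 + 4·3 + 11)/6 = 24/6 = 4; σ²_C = ((11−1)/6)² = 2.778
te_D = (9 + 4·13 + 17)/6 = 78/6 = 13; σ²_D = ((17−9)/6)² = 1.778
te_E = (8 + 4·12 + 22)/6 = 78/6 = 13; σ²_E = ((22−8)/6)² = 5.444
te_F = (6 + 4·8 + 16)/6 = 54/6 = 9; σ²_F = ((16−6)/6)² = 2.778
te_G = (3 + 4·8 + 19)/6 = 54/6 = 9; σ²_G = ((19−3)/6)² = 7.111
te_H = (7 + 4·8 + 15)/6 = 54/6 = 9; σ²_H = ((15−7)/6)² = 1.778
te_I = (13 + 4·14 + 15)/6 = 84/6 = 14; σ²_I = ((15−13)/6)² = 0.111

Forward pass:
ES_A = 0; EF_A = 11
ES_B = 0; EF_B = 11
ES_C = 11; EF_C = 11+4 = 15
ES_D = 11; EF_D = 11+13 = 24
ES_E = max(EF_B=11, EF_C=15) = 15; EF_E = 15+13 = 28
ES_F = 11; EF_F = 11+9 = 20
ES_G = 11; EF_G = 11+9 = 20
ES_H = 11; EF_H = 11+9 = 20
ES_I = max(EF_B=11, EF_D=24, EF_E=28, EF_F=20, EF_G=20, EF_H=20) = 28; EF_I = 28+14 = 42
Expected project duration μ = 42 weeks. Critical path: A → C → E → I.

Variance along critical path = 7.111 + 2.778 + 5.444 + 0.111 = 15.444; σ = √15.444 = 3.930 weeks.
Z = (40 − 42) / 3.930 = -0.509
P(T ≤ 40) = Φ(-0.509) ≈ 0.305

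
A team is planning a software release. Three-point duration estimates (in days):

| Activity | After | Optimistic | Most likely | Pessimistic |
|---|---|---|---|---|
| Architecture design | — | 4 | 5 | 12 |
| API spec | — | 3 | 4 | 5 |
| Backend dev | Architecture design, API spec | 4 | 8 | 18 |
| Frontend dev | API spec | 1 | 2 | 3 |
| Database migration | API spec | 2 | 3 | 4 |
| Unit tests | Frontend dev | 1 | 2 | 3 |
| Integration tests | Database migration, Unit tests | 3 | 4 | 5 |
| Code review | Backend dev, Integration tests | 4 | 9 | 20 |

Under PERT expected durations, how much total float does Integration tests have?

te_Architecture design = (4 + 4·5 + 12)/6 = 36/6 = 6
te_API spec = (3 + 4·4 + 5)/6 = 24/6 = 4
te_Backend dev = (4 + 4·8 + 18)/6 = 54/6 = 9
te_Frontend dev = (1 + 4·2 + 3)/6 = 12/6 = 2
te_Database migration = (2 + 4·3 + 4)/6 = 18/6 = 3
te_Unit tests = (1 + 4·2 + 3)/6 = 12/6 = 2
te_Integration tests = (3 + 4·4 + 5)/6 = 24/6 = 4
te_Code review = (4 + 4·9 + 20)/6 = 60/6 = 10

Forward pass:
ES_Architecture design = 0; EF_Architecture design = 6
ES_API spec = 0; EF_API spec = 4
ES_Backend dev = max(EF_Architecture design=6, EF_API spec=4) = 6; EF_Backend dev = 6+9 = 15
ES_Frontend dev = 4; EF_Frontend dev = 4+2 = 6
ES_Database migration = 4; EF_Database migration = 4+3 = 7
ES_Unit tests = 6; EF_Unit tests = 6+2 = 8
ES_Integration tests = max(EF_Database migration=7, EF_Unit tests=8) = 8; EF_Integration tests = 8+4 = 12
ES_Code review = max(EF_Backend dev=15, EF_Integration tests=12) = 15; EF_Code review = 15+10 = 25
Expected project duration μ = 25 days. Critical path: Architecture design → Backend dev → Code review.

Backward pass:
LF_Code review = 25; LS_Code review = 25−10 = 15
LF_Integration tests = LS_Code review = 15; LS_Integration tests = 15−4 = 11
LF_Unit tests = LS_Integration tests = 11; LS_Unit tests = 11−2 = 9
LF_Database migration = LS_Integration tests = 11; LS_Database migration = 11−3 = 8
LF_Frontend dev = LS_Unit tests = 9; LS_Frontend dev = 9−2 = 7
LF_Backend dev = LS_Code review = 15; LS_Backend dev = 15−9 = 6
LF_API spec = min(LS_Backend dev=6, LS_Frontend dev=7, LS_Database migration=8) = 6; LS_API spec = 6−4 = 2
LF_Architecture design = LS_Backend dev = 6; LS_Architecture design = 6−6 = 0
Slack_Integration tests = LS_Integration tests − ES_Integration tests = 11 − 8 = 3

3 days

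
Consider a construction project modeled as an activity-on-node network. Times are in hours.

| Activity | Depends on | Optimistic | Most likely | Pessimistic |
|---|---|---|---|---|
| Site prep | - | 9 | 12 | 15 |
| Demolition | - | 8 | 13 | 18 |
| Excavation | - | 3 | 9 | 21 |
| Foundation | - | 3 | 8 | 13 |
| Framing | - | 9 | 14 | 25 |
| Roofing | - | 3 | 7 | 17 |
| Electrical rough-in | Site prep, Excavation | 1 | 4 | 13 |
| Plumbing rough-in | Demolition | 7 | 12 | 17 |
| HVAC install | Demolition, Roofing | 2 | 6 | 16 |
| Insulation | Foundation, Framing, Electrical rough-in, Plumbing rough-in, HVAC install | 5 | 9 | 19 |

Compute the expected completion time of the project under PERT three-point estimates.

te_Site prep = (9 + 4·12 + 15)/6 = 72/6 = 12
te_Demolition = (8 + 4·13 + 18)/6 = 78/6 = 13
te_Excavation = (3 + 4·9 + 21)/6 = 60/6 = 10
te_Foundation = (3 + 4·8 + 13)/6 = 48/6 = 8
te_Framing = (9 + 4·14 + 25)/6 = 90/6 = 15
te_Roofing = (3 + 4·7 + 17)/6 = 48/6 = 8
te_Electrical rough-in = (1 + 4·4 + 13)/6 = 30/6 = 5
te_Plumbing rough-in = (7 + 4·12 + 17)/6 = 72/6 = 12
te_HVAC install = (2 + 4·6 + 16)/6 = 42/6 = 7
te_Insulation = (5 + 4·9 + 19)/6 = 60/6 = 10

Forward pass:
ES_Site prep = 0; EF_Site prep = 12
ES_Demolition = 0; EF_Demolition = 13
ES_Excavation = 0; EF_Excavation = 10
ES_Foundation = 0; EF_Foundation = 8
ES_Framing = 0; EF_Framing = 15
ES_Roofing = 0; EF_Roofing = 8
ES_Electrical rough-in = max(EF_Site prep=12, EF_Excavation=10) = 12; EF_Electrical rough-in = 12+5 = 17
ES_Plumbing rough-in = 13; EF_Plumbing rough-in = 13+12 = 25
ES_HVAC install = max(EF_Demolition=13, EF_Roofing=8) = 13; EF_HVAC install = 13+7 = 20
ES_Insulation = max(EF_Foundation=8, EF_Framing=15, EF_Electrical rough-in=17, EF_Plumbing rough-in=25, EF_HVAC install=20) = 25; EF_Insulation = 25+10 = 35
Expected project duration μ = 35 hours. Critical path: Demolition → Plumbing rough-in → Insulation.

35 hours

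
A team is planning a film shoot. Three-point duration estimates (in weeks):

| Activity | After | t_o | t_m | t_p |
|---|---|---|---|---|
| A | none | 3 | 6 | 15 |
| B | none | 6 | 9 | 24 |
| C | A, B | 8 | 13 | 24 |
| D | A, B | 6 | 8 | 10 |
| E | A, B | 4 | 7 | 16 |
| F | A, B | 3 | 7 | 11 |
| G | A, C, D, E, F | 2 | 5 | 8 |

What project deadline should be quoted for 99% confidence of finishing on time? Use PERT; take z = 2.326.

39.6 weeks

te_A = (3 + 4·6 + 15)/6 = 42/6 = 7; σ²_A = ((15−3)/6)² = 4.000
te_B = (6 + 4·9 + 24)/6 = 66/6 = 11; σ²_B = ((24−6)/6)² = 9.000
te_C = (8 + 4·13 + 24)/6 = 84/6 = 14; σ²_C = ((24−8)/6)² = 7.111
te_D = (6 + 4·8 + 10)/6 = 48/6 = 8; σ²_D = ((10−6)/6)² = 0.444
te_E = (4 + 4·7 + 16)/6 = 48/6 = 8; σ²_E = ((16−4)/6)² = 4.000
te_F = (3 + 4·7 + 11)/6 = 42/6 = 7; σ²_F = ((11−3)/6)² = 1.778
te_G = (2 + 4·5 + 8)/6 = 30/6 = 5; σ²_G = ((8−2)/6)² = 1.000

Forward pass:
ES_A = 0; EF_A = 7
ES_B = 0; EF_B = 11
ES_C = max(EF_A=7, EF_B=11) = 11; EF_C = 11+14 = 25
ES_D = max(EF_A=7, EF_B=11) = 11; EF_D = 11+8 = 19
ES_E = max(EF_A=7, EF_B=11) = 11; EF_E = 11+8 = 19
ES_F = max(EF_A=7, EF_B=11) = 11; EF_F = 11+7 = 18
ES_G = max(EF_A=7, EF_C=25, EF_D=19, EF_E=19, EF_F=18) = 25; EF_G = 25+5 = 30
Expected project duration μ = 30 weeks. Critical path: B → C → G.

Variance along critical path = 9.000 + 7.111 + 1.000 = 17.111; σ = 4.137 weeks.
D = μ + z·σ = 30 + 2.326·4.137 = 39.6 weeks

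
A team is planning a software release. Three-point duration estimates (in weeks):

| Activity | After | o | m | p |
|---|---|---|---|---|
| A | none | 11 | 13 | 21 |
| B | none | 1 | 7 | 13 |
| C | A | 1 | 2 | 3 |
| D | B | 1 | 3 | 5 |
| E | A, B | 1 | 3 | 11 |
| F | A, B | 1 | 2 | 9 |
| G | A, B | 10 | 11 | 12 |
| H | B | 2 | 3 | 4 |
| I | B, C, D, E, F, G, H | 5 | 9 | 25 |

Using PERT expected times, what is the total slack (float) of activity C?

te_A = (11 + 4·13 + 21)/6 = 84/6 = 14
te_B = (1 + 4·7 + 13)/6 = 42/6 = 7
te_C = (1 + 4·2 + 3)/6 = 12/6 = 2
te_D = (1 + 4·3 + 5)/6 = 18/6 = 3
te_E = (1 + 4·3 + 11)/6 = 24/6 = 4
te_F = (1 + 4·2 + 9)/6 = 18/6 = 3
te_G = (10 + 4·11 + 12)/6 = 66/6 = 11
te_H = (2 + 4·3 + 4)/6 = 18/6 = 3
te_I = (5 + 4·9 + 25)/6 = 66/6 = 11

Forward pass:
ES_A = 0; EF_A = 14
ES_B = 0; EF_B = 7
ES_C = 14; EF_C = 14+2 = 16
ES_D = 7; EF_D = 7+3 = 10
ES_E = max(EF_A=14, EF_B=7) = 14; EF_E = 14+4 = 18
ES_F = max(EF_A=14, EF_B=7) = 14; EF_F = 14+3 = 17
ES_G = max(EF_A=14, EF_B=7) = 14; EF_G = 14+11 = 25
ES_H = 7; EF_H = 7+3 = 10
ES_I = max(EF_B=7, EF_C=16, EF_D=10, EF_E=18, EF_F=17, EF_G=25, EF_H=10) = 25; EF_I = 25+11 = 36
Expected project duration μ = 36 weeks. Critical path: A → G → I.

Backward pass:
LF_I = 36; LS_I = 36−11 = 25
LF_H = LS_I = 25; LS_H = 25−3 = 22
LF_G = LS_I = 25; LS_G = 25−11 = 14
LF_F = LS_I = 25; LS_F = 25−3 = 22
LF_E = LS_I = 25; LS_E = 25−4 = 21
LF_D = LS_I = 25; LS_D = 25−3 = 22
LF_C = LS_I = 25; LS_C = 25−2 = 23
LF_B = min(LS_D=22, LS_E=21, LS_F=22, LS_G=14, LS_H=22, LS_I=25) = 14; LS_B = 14−7 = 7
LF_A = min(LS_C=23, LS_E=21, LS_F=22, LS_G=14) = 14; LS_A = 14−14 = 0
Slack_C = LS_C − ES_C = 23 − 14 = 9

9 weeks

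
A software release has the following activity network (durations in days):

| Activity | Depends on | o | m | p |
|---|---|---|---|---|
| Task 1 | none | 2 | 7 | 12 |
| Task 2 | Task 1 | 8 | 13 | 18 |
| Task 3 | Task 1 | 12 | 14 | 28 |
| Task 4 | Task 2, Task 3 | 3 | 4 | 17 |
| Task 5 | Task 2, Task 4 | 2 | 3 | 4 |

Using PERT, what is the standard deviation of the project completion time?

3.93 days

te_Task 1 = (2 + 4·7 + 12)/6 = 42/6 = 7; σ²_Task 1 = ((12−2)/6)² = 2.778
te_Task 2 = (8 + 4·13 + 18)/6 = 78/6 = 13; σ²_Task 2 = ((18−8)/6)² = 2.778
te_Task 3 = (12 + 4·14 + 28)/6 = 96/6 = 16; σ²_Task 3 = ((28−12)/6)² = 7.111
te_Task 4 = (3 + 4·4 + 17)/6 = 36/6 = 6; σ²_Task 4 = ((17−3)/6)² = 5.444
te_Task 5 = (2 + 4·3 + 4)/6 = 18/6 = 3; σ²_Task 5 = ((4−2)/6)² = 0.111

Forward pass:
ES_Task 1 = 0; EF_Task 1 = 7
ES_Task 2 = 7; EF_Task 2 = 7+13 = 20
ES_Task 3 = 7; EF_Task 3 = 7+16 = 23
ES_Task 4 = max(EF_Task 2=20, EF_Task 3=23) = 23; EF_Task 4 = 23+6 = 29
ES_Task 5 = max(EF_Task 2=20, EF_Task 4=29) = 29; EF_Task 5 = 29+3 = 32
Expected project duration μ = 32 days. Critical path: Task 1 → Task 3 → Task 4 → Task 5.

Variance along critical path = 2.778 + 7.111 + 5.444 + 0.111 = 15.444
σ = √15.444 = 3.930 days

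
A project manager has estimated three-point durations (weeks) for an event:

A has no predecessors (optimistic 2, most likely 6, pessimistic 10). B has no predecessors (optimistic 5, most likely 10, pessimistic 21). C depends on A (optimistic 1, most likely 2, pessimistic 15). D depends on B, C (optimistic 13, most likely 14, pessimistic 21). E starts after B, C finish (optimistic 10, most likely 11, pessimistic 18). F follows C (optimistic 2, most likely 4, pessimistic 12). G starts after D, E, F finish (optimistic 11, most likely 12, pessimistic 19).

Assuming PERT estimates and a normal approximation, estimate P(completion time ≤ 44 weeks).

te_A = (2 + 4·6 + 10)/6 = 36/6 = 6; σ²_A = ((10−2)/6)² = 1.778
te_B = (5 + 4·10 + 21)/6 = 66/6 = 11; σ²_B = ((21−5)/6)² = 7.111
te_C = (1 + 4·2 + 15)/6 = 24/6 = 4; σ²_C = ((15−1)/6)² = 5.444
te_D = (13 + 4·14 + 21)/6 = 90/6 = 15; σ²_D = ((21−13)/6)² = 1.778
te_E = (10 + 4·11 + 18)/6 = 72/6 = 12; σ²_E = ((18−10)/6)² = 1.778
te_F = (2 + 4·4 + 12)/6 = 30/6 = 5; σ²_F = ((12−2)/6)² = 2.778
te_G = (11 + 4·12 + 19)/6 = 78/6 = 13; σ²_G = ((19−11)/6)² = 1.778

Forward pass:
ES_A = 0; EF_A = 6
ES_B = 0; EF_B = 11
ES_C = 6; EF_C = 6+4 = 10
ES_D = max(EF_B=11, EF_C=10) = 11; EF_D = 11+15 = 26
ES_E = max(EF_B=11, EF_C=10) = 11; EF_E = 11+12 = 23
ES_F = 10; EF_F = 10+5 = 15
ES_G = max(EF_D=26, EF_E=23, EF_F=15) = 26; EF_G = 26+13 = 39
Expected project duration μ = 39 weeks. Critical path: B → D → G.

Variance along critical path = 7.111 + 1.778 + 1.778 = 10.667; σ = √10.667 = 3.266 weeks.
Z = (44 − 39) / 3.266 = 1.531
P(T ≤ 44) = Φ(1.531) ≈ 0.937

0.937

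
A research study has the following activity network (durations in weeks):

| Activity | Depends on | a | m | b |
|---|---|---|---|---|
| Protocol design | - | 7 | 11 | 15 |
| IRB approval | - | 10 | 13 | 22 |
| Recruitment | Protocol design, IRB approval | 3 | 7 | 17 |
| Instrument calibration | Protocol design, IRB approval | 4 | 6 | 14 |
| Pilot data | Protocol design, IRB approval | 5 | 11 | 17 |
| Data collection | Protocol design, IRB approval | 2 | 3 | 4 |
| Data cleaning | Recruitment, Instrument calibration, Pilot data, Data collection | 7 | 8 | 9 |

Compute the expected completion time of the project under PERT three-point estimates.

33 weeks

te_Protocol design = (7 + 4·11 + 15)/6 = 66/6 = 11
te_IRB approval = (10 + 4·13 + 22)/6 = 84/6 = 14
te_Recruitment = (3 + 4·7 + 17)/6 = 48/6 = 8
te_Instrument calibration = (4 + 4·6 + 14)/6 = 42/6 = 7
te_Pilot data = (5 + 4·11 + 17)/6 = 66/6 = 11
te_Data collection = (2 + 4·3 + 4)/6 = 18/6 = 3
te_Data cleaning = (7 + 4·8 + 9)/6 = 48/6 = 8

Forward pass:
ES_Protocol design = 0; EF_Protocol design = 11
ES_IRB approval = 0; EF_IRB approval = 14
ES_Recruitment = max(EF_Protocol design=11, EF_IRB approval=14) = 14; EF_Recruitment = 14+8 = 22
ES_Instrument calibration = max(EF_Protocol design=11, EF_IRB approval=14) = 14; EF_Instrument calibration = 14+7 = 21
ES_Pilot data = max(EF_Protocol design=11, EF_IRB approval=14) = 14; EF_Pilot data = 14+11 = 25
ES_Data collection = max(EF_Protocol design=11, EF_IRB approval=14) = 14; EF_Data collection = 14+3 = 17
ES_Data cleaning = max(EF_Recruitment=22, EF_Instrument calibration=21, EF_Pilot data=25, EF_Data collection=17) = 25; EF_Data cleaning = 25+8 = 33
Expected project duration μ = 33 weeks. Critical path: IRB approval → Pilot data → Data cleaning.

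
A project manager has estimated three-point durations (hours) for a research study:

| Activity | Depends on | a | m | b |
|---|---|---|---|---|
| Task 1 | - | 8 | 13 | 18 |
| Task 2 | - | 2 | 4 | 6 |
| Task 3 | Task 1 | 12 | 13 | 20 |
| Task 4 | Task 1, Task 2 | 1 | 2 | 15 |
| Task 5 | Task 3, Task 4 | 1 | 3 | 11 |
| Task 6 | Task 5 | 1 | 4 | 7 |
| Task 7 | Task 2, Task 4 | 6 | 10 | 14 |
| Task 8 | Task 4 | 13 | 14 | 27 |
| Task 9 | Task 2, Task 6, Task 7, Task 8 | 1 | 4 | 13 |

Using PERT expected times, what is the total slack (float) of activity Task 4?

2 hours

te_Task 1 = (8 + 4·13 + 18)/6 = 78/6 = 13
te_Task 2 = (2 + 4·4 + 6)/6 = 24/6 = 4
te_Task 3 = (12 + 4·13 + 20)/6 = 84/6 = 14
te_Task 4 = (1 + 4·2 + 15)/6 = 24/6 = 4
te_Task 5 = (1 + 4·3 + 11)/6 = 24/6 = 4
te_Task 6 = (1 + 4·4 + 7)/6 = 24/6 = 4
te_Task 7 = (6 + 4·10 + 14)/6 = 60/6 = 10
te_Task 8 = (13 + 4·14 + 27)/6 = 96/6 = 16
te_Task 9 = (1 + 4·4 + 13)/6 = 30/6 = 5

Forward pass:
ES_Task 1 = 0; EF_Task 1 = 13
ES_Task 2 = 0; EF_Task 2 = 4
ES_Task 3 = 13; EF_Task 3 = 13+14 = 27
ES_Task 4 = max(EF_Task 1=13, EF_Task 2=4) = 13; EF_Task 4 = 13+4 = 17
ES_Task 5 = max(EF_Task 3=27, EF_Task 4=17) = 27; EF_Task 5 = 27+4 = 31
ES_Task 6 = 31; EF_Task 6 = 31+4 = 35
ES_Task 7 = max(EF_Task 2=4, EF_Task 4=17) = 17; EF_Task 7 = 17+10 = 27
ES_Task 8 = 17; EF_Task 8 = 17+16 = 33
ES_Task 9 = max(EF_Task 2=4, EF_Task 6=35, EF_Task 7=27, EF_Task 8=33) = 35; EF_Task 9 = 35+5 = 40
Expected project duration μ = 40 hours. Critical path: Task 1 → Task 3 → Task 5 → Task 6 → Task 9.

Backward pass:
LF_Task 9 = 40; LS_Task 9 = 40−5 = 35
LF_Task 8 = LS_Task 9 = 35; LS_Task 8 = 35−16 = 19
LF_Task 7 = LS_Task 9 = 35; LS_Task 7 = 35−10 = 25
LF_Task 6 = LS_Task 9 = 35; LS_Task 6 = 35−4 = 31
LF_Task 5 = LS_Task 6 = 31; LS_Task 5 = 31−4 = 27
LF_Task 4 = min(LS_Task 5=27, LS_Task 7=25, LS_Task 8=19) = 19; LS_Task 4 = 19−4 = 15
LF_Task 3 = LS_Task 5 = 27; LS_Task 3 = 27−14 = 13
LF_Task 2 = min(LS_Task 4=15, LS_Task 7=25, LS_Task 9=35) = 15; LS_Task 2 = 15−4 = 11
LF_Task 1 = min(LS_Task 3=13, LS_Task 4=15) = 13; LS_Task 1 = 13−13 = 0
Slack_Task 4 = LS_Task 4 − ES_Task 4 = 15 − 13 = 2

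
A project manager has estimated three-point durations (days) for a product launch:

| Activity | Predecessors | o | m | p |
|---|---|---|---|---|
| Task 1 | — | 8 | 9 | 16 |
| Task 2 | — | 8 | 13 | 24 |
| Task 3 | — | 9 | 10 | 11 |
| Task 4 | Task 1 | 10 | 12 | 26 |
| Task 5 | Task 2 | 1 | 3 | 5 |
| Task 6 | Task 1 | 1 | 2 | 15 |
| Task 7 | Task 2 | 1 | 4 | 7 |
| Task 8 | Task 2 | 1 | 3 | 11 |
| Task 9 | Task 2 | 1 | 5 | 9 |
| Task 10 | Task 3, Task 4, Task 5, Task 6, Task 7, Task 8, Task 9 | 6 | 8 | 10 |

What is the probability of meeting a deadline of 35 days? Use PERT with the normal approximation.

0.837

te_Task 1 = (8 + 4·9 + 16)/6 = 60/6 = 10; σ²_Task 1 = ((16−8)/6)² = 1.778
te_Task 2 = (8 + 4·13 + 24)/6 = 84/6 = 14; σ²_Task 2 = ((24−8)/6)² = 7.111
te_Task 3 = (9 + 4·10 + 11)/6 = 60/6 = 10; σ²_Task 3 = ((11−9)/6)² = 0.111
te_Task 4 = (10 + 4·12 + 26)/6 = 84/6 = 14; σ²_Task 4 = ((26−10)/6)² = 7.111
te_Task 5 = (1 + 4·3 + 5)/6 = 18/6 = 3; σ²_Task 5 = ((5−1)/6)² = 0.444
te_Task 6 = (1 + 4·2 + 15)/6 = 24/6 = 4; σ²_Task 6 = ((15−1)/6)² = 5.444
te_Task 7 = (1 + 4·4 + 7)/6 = 24/6 = 4; σ²_Task 7 = ((7−1)/6)² = 1.000
te_Task 8 = (1 + 4·3 + 11)/6 = 24/6 = 4; σ²_Task 8 = ((11−1)/6)² = 2.778
te_Task 9 = (1 + 4·5 + 9)/6 = 30/6 = 5; σ²_Task 9 = ((9−1)/6)² = 1.778
te_Task 10 = (6 + 4·8 + 10)/6 = 48/6 = 8; σ²_Task 10 = ((10−6)/6)² = 0.444

Forward pass:
ES_Task 1 = 0; EF_Task 1 = 10
ES_Task 2 = 0; EF_Task 2 = 14
ES_Task 3 = 0; EF_Task 3 = 10
ES_Task 4 = 10; EF_Task 4 = 10+14 = 24
ES_Task 5 = 14; EF_Task 5 = 14+3 = 17
ES_Task 6 = 10; EF_Task 6 = 10+4 = 14
ES_Task 7 = 14; EF_Task 7 = 14+4 = 18
ES_Task 8 = 14; EF_Task 8 = 14+4 = 18
ES_Task 9 = 14; EF_Task 9 = 14+5 = 19
ES_Task 10 = max(EF_Task 3=10, EF_Task 4=24, EF_Task 5=17, EF_Task 6=14, EF_Task 7=18, EF_Task 8=18, EF_Task 9=19) = 24; EF_Task 10 = 24+8 = 32
Expected project duration μ = 32 days. Critical path: Task 1 → Task 4 → Task 10.

Variance along critical path = 1.778 + 7.111 + 0.444 = 9.333; σ = √9.333 = 3.055 days.
Z = (35 − 32) / 3.055 = 0.982
P(T ≤ 35) = Φ(0.982) ≈ 0.837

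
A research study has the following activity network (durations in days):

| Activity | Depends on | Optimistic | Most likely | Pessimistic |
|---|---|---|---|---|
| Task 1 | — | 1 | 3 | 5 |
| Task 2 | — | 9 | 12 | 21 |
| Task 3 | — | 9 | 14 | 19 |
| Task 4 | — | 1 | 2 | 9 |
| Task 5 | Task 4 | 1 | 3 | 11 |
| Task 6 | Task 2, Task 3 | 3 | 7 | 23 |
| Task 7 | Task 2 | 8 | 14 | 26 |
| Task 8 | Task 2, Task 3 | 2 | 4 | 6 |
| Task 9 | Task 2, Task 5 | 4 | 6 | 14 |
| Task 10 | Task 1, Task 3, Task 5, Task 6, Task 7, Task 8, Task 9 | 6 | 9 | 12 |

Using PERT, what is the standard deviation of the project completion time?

te_Task 1 = (1 + 4·3 + 5)/6 = 18/6 = 3; σ²_Task 1 = ((5−1)/6)² = 0.444
te_Task 2 = (9 + 4·12 + 21)/6 = 78/6 = 13; σ²_Task 2 = ((21−9)/6)² = 4.000
te_Task 3 = (9 + 4·14 + 19)/6 = 84/6 = 14; σ²_Task 3 = ((19−9)/6)² = 2.778
te_Task 4 = (1 + 4·2 + 9)/6 = 18/6 = 3; σ²_Task 4 = ((9−1)/6)² = 1.778
te_Task 5 = (1 + 4·3 + 11)/6 = 24/6 = 4; σ²_Task 5 = ((11−1)/6)² = 2.778
te_Task 6 = (3 + 4·7 + 23)/6 = 54/6 = 9; σ²_Task 6 = ((23−3)/6)² = 11.111
te_Task 7 = (8 + 4·14 + 26)/6 = 90/6 = 15; σ²_Task 7 = ((26−8)/6)² = 9.000
te_Task 8 = (2 + 4·4 + 6)/6 = 24/6 = 4; σ²_Task 8 = ((6−2)/6)² = 0.444
te_Task 9 = (4 + 4·6 + 14)/6 = 42/6 = 7; σ²_Task 9 = ((14−4)/6)² = 2.778
te_Task 10 = (6 + 4·9 + 12)/6 = 54/6 = 9; σ²_Task 10 = ((12−6)/6)² = 1.000

Forward pass:
ES_Task 1 = 0; EF_Task 1 = 3
ES_Task 2 = 0; EF_Task 2 = 13
ES_Task 3 = 0; EF_Task 3 = 14
ES_Task 4 = 0; EF_Task 4 = 3
ES_Task 5 = 3; EF_Task 5 = 3+4 = 7
ES_Task 6 = max(EF_Task 2=13, EF_Task 3=14) = 14; EF_Task 6 = 14+9 = 23
ES_Task 7 = 13; EF_Task 7 = 13+15 = 28
ES_Task 8 = max(EF_Task 2=13, EF_Task 3=14) = 14; EF_Task 8 = 14+4 = 18
ES_Task 9 = max(EF_Task 2=13, EF_Task 5=7) = 13; EF_Task 9 = 13+7 = 20
ES_Task 10 = max(EF_Task 1=3, EF_Task 3=14, EF_Task 5=7, EF_Task 6=23, EF_Task 7=28, EF_Task 8=18, EF_Task 9=20) = 28; EF_Task 10 = 28+9 = 37
Expected project duration μ = 37 days. Critical path: Task 2 → Task 7 → Task 10.

Variance along critical path = 4.000 + 9.000 + 1.000 = 14.000
σ = √14.000 = 3.742 days

3.74 days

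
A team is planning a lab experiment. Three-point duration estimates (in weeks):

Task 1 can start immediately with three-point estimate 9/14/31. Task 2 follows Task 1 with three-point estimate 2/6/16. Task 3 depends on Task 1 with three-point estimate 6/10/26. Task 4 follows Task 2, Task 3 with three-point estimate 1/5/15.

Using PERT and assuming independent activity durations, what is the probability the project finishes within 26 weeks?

0.072

te_Task 1 = (9 + 4·14 + 31)/6 = 96/6 = 16; σ²_Task 1 = ((31−9)/6)² = 13.444
te_Task 2 = (2 + 4·6 + 16)/6 = 42/6 = 7; σ²_Task 2 = ((16−2)/6)² = 5.444
te_Task 3 = (6 + 4·10 + 26)/6 = 72/6 = 12; σ²_Task 3 = ((26−6)/6)² = 11.111
te_Task 4 = (1 + 4·5 + 15)/6 = 36/6 = 6; σ²_Task 4 = ((15−1)/6)² = 5.444

Forward pass:
ES_Task 1 = 0; EF_Task 1 = 16
ES_Task 2 = 16; EF_Task 2 = 16+7 = 23
ES_Task 3 = 16; EF_Task 3 = 16+12 = 28
ES_Task 4 = max(EF_Task 2=23, EF_Task 3=28) = 28; EF_Task 4 = 28+6 = 34
Expected project duration μ = 34 weeks. Critical path: Task 1 → Task 3 → Task 4.

Variance along critical path = 13.444 + 11.111 + 5.444 = 30.000; σ = √30.000 = 5.477 weeks.
Z = (26 − 34) / 5.477 = -1.461
P(T ≤ 26) = Φ(-1.461) ≈ 0.072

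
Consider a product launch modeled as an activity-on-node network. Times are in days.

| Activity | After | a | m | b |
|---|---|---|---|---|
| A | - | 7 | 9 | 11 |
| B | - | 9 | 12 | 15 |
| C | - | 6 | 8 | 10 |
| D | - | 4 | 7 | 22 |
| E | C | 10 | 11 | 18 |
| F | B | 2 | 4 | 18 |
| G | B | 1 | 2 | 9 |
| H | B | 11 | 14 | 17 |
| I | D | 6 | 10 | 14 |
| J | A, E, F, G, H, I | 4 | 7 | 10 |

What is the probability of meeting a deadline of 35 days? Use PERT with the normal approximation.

te_A = (7 + 4·9 + 11)/6 = 54/6 = 9; σ²_A = ((11−7)/6)² = 0.444
te_B = (9 + 4·12 + 15)/6 = 72/6 = 12; σ²_B = ((15−9)/6)² = 1.000
te_C = (6 + 4·8 + 10)/6 = 48/6 = 8; σ²_C = ((10−6)/6)² = 0.444
te_D = (4 + 4·7 + 22)/6 = 54/6 = 9; σ²_D = ((22−4)/6)² = 9.000
te_E = (10 + 4·11 + 18)/6 = 72/6 = 12; σ²_E = ((18−10)/6)² = 1.778
te_F = (2 + 4·4 + 18)/6 = 36/6 = 6; σ²_F = ((18−2)/6)² = 7.111
te_G = (1 + 4·2 + 9)/6 = 18/6 = 3; σ²_G = ((9−1)/6)² = 1.778
te_H = (11 + 4·14 + 17)/6 = 84/6 = 14; σ²_H = ((17−11)/6)² = 1.000
te_I = (6 + 4·10 + 14)/6 = 60/6 = 10; σ²_I = ((14−6)/6)² = 1.778
te_J = (4 + 4·7 + 10)/6 = 42/6 = 7; σ²_J = ((10−4)/6)² = 1.000

Forward pass:
ES_A = 0; EF_A = 9
ES_B = 0; EF_B = 12
ES_C = 0; EF_C = 8
ES_D = 0; EF_D = 9
ES_E = 8; EF_E = 8+12 = 20
ES_F = 12; EF_F = 12+6 = 18
ES_G = 12; EF_G = 12+3 = 15
ES_H = 12; EF_H = 12+14 = 26
ES_I = 9; EF_I = 9+10 = 19
ES_J = max(EF_A=9, EF_E=20, EF_F=18, EF_G=15, EF_H=26, EF_I=19) = 26; EF_J = 26+7 = 33
Expected project duration μ = 33 days. Critical path: B → H → J.

Variance along critical path = 1.000 + 1.000 + 1.000 = 3.000; σ = √3.000 = 1.732 days.
Z = (35 − 33) / 1.732 = 1.155
P(T ≤ 35) = Φ(1.155) ≈ 0.876

0.876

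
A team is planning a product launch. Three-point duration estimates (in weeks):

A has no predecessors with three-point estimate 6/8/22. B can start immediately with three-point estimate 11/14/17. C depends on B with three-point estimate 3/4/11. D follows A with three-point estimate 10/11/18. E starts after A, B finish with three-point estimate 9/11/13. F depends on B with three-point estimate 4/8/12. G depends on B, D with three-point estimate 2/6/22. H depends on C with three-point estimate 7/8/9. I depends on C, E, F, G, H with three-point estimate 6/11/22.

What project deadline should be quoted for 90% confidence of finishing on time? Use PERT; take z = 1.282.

48.7 weeks

te_A = (6 + 4·8 + 22)/6 = 60/6 = 10; σ²_A = ((22−6)/6)² = 7.111
te_B = (11 + 4·14 + 17)/6 = 84/6 = 14; σ²_B = ((17−11)/6)² = 1.000
te_C = (3 + 4·4 + 11)/6 = 30/6 = 5; σ²_C = ((11−3)/6)² = 1.778
te_D = (10 + 4·11 + 18)/6 = 72/6 = 12; σ²_D = ((18−10)/6)² = 1.778
te_E = (9 + 4·11 + 13)/6 = 66/6 = 11; σ²_E = ((13−9)/6)² = 0.444
te_F = (4 + 4·8 + 12)/6 = 48/6 = 8; σ²_F = ((12−4)/6)² = 1.778
te_G = (2 + 4·6 + 22)/6 = 48/6 = 8; σ²_G = ((22−2)/6)² = 11.111
te_H = (7 + 4·8 + 9)/6 = 48/6 = 8; σ²_H = ((9−7)/6)² = 0.111
te_I = (6 + 4·11 + 22)/6 = 72/6 = 12; σ²_I = ((22−6)/6)² = 7.111

Forward pass:
ES_A = 0; EF_A = 10
ES_B = 0; EF_B = 14
ES_C = 14; EF_C = 14+5 = 19
ES_D = 10; EF_D = 10+12 = 22
ES_E = max(EF_A=10, EF_B=14) = 14; EF_E = 14+11 = 25
ES_F = 14; EF_F = 14+8 = 22
ES_G = max(EF_B=14, EF_D=22) = 22; EF_G = 22+8 = 30
ES_H = 19; EF_H = 19+8 = 27
ES_I = max(EF_C=19, EF_E=25, EF_F=22, EF_G=30, EF_H=27) = 30; EF_I = 30+12 = 42
Expected project duration μ = 42 weeks. Critical path: A → D → G → I.

Variance along critical path = 7.111 + 1.778 + 11.111 + 7.111 = 27.111; σ = 5.207 weeks.
D = μ + z·σ = 42 + 1.282·5.207 = 48.7 weeks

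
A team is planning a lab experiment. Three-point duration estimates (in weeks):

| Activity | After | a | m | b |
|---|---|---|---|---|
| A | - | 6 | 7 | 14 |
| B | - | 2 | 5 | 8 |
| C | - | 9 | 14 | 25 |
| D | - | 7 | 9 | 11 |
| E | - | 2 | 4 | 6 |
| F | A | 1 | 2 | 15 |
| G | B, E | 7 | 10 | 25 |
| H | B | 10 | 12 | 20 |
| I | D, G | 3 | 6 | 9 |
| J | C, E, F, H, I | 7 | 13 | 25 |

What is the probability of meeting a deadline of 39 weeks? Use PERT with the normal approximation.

0.673

te_A = (6 + 4·7 + 14)/6 = 48/6 = 8; σ²_A = ((14−6)/6)² = 1.778
te_B = (2 + 4·5 + 8)/6 = 30/6 = 5; σ²_B = ((8−2)/6)² = 1.000
te_C = (9 + 4·14 + 25)/6 = 90/6 = 15; σ²_C = ((25−9)/6)² = 7.111
te_D = (7 + 4·9 + 11)/6 = 54/6 = 9; σ²_D = ((11−7)/6)² = 0.444
te_E = (2 + 4·4 + 6)/6 = 24/6 = 4; σ²_E = ((6−2)/6)² = 0.444
te_F = (1 + 4·2 + 15)/6 = 24/6 = 4; σ²_F = ((15−1)/6)² = 5.444
te_G = (7 + 4·10 + 25)/6 = 72/6 = 12; σ²_G = ((25−7)/6)² = 9.000
te_H = (10 + 4·12 + 20)/6 = 78/6 = 13; σ²_H = ((20−10)/6)² = 2.778
te_I = (3 + 4·6 + 9)/6 = 36/6 = 6; σ²_I = ((9−3)/6)² = 1.000
te_J = (7 + 4·13 + 25)/6 = 84/6 = 14; σ²_J = ((25−7)/6)² = 9.000

Forward pass:
ES_A = 0; EF_A = 8
ES_B = 0; EF_B = 5
ES_C = 0; EF_C = 15
ES_D = 0; EF_D = 9
ES_E = 0; EF_E = 4
ES_F = 8; EF_F = 8+4 = 12
ES_G = max(EF_B=5, EF_E=4) = 5; EF_G = 5+12 = 17
ES_H = 5; EF_H = 5+13 = 18
ES_I = max(EF_D=9, EF_G=17) = 17; EF_I = 17+6 = 23
ES_J = max(EF_C=15, EF_E=4, EF_F=12, EF_H=18, EF_I=23) = 23; EF_J = 23+14 = 37
Expected project duration μ = 37 weeks. Critical path: B → G → I → J.

Variance along critical path = 1.000 + 9.000 + 1.000 + 9.000 = 20.000; σ = √20.000 = 4.472 weeks.
Z = (39 − 37) / 4.472 = 0.447
P(T ≤ 39) = Φ(0.447) ≈ 0.673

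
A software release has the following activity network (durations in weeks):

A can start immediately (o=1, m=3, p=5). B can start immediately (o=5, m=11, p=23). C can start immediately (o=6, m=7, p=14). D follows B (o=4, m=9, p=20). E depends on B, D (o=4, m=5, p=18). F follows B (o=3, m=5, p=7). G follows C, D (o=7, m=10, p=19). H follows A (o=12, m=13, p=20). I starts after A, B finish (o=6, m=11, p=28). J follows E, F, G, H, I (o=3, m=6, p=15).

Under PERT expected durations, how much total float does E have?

4 weeks

te_A = (1 + 4·3 + 5)/6 = 18/6 = 3
te_B = (5 + 4·11 + 23)/6 = 72/6 = 12
te_C = (6 + 4·7 + 14)/6 = 48/6 = 8
te_D = (4 + 4·9 + 20)/6 = 60/6 = 10
te_E = (4 + 4·5 + 18)/6 = 42/6 = 7
te_F = (3 + 4·5 + 7)/6 = 30/6 = 5
te_G = (7 + 4·10 + 19)/6 = 66/6 = 11
te_H = (12 + 4·13 + 20)/6 = 84/6 = 14
te_I = (6 + 4·11 + 28)/6 = 78/6 = 13
te_J = (3 + 4·6 + 15)/6 = 42/6 = 7

Forward pass:
ES_A = 0; EF_A = 3
ES_B = 0; EF_B = 12
ES_C = 0; EF_C = 8
ES_D = 12; EF_D = 12+10 = 22
ES_E = max(EF_B=12, EF_D=22) = 22; EF_E = 22+7 = 29
ES_F = 12; EF_F = 12+5 = 17
ES_G = max(EF_C=8, EF_D=22) = 22; EF_G = 22+11 = 33
ES_H = 3; EF_H = 3+14 = 17
ES_I = max(EF_A=3, EF_B=12) = 12; EF_I = 12+13 = 25
ES_J = max(EF_E=29, EF_F=17, EF_G=33, EF_H=17, EF_I=25) = 33; EF_J = 33+7 = 40
Expected project duration μ = 40 weeks. Critical path: B → D → G → J.

Backward pass:
LF_J = 40; LS_J = 40−7 = 33
LF_I = LS_J = 33; LS_I = 33−13 = 20
LF_H = LS_J = 33; LS_H = 33−14 = 19
LF_G = LS_J = 33; LS_G = 33−11 = 22
LF_F = LS_J = 33; LS_F = 33−5 = 28
LF_E = LS_J = 33; LS_E = 33−7 = 26
LF_D = min(LS_E=26, LS_G=22) = 22; LS_D = 22−10 = 12
LF_C = LS_G = 22; LS_C = 22−8 = 14
LF_B = min(LS_D=12, LS_E=26, LS_F=28, LS_I=20) = 12; LS_B = 12−12 = 0
LF_A = min(LS_H=19, LS_I=20) = 19; LS_A = 19−3 = 16
Slack_E = LS_E − ES_E = 26 − 22 = 4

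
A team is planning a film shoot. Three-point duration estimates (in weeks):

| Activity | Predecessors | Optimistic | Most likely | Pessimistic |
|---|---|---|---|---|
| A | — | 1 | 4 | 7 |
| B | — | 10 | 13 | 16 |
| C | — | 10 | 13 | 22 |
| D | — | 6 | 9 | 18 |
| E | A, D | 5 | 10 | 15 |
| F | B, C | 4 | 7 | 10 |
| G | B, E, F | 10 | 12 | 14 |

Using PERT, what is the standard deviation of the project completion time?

2.33 weeks

te_A = (1 + 4·4 + 7)/6 = 24/6 = 4; σ²_A = ((7−1)/6)² = 1.000
te_B = (10 + 4·13 + 16)/6 = 78/6 = 13; σ²_B = ((16−10)/6)² = 1.000
te_C = (10 + 4·13 + 22)/6 = 84/6 = 14; σ²_C = ((22−10)/6)² = 4.000
te_D = (6 + 4·9 + 18)/6 = 60/6 = 10; σ²_D = ((18−6)/6)² = 4.000
te_E = (5 + 4·10 + 15)/6 = 60/6 = 10; σ²_E = ((15−5)/6)² = 2.778
te_F = (4 + 4·7 + 10)/6 = 42/6 = 7; σ²_F = ((10−4)/6)² = 1.000
te_G = (10 + 4·12 + 14)/6 = 72/6 = 12; σ²_G = ((14−10)/6)² = 0.444

Forward pass:
ES_A = 0; EF_A = 4
ES_B = 0; EF_B = 13
ES_C = 0; EF_C = 14
ES_D = 0; EF_D = 10
ES_E = max(EF_A=4, EF_D=10) = 10; EF_E = 10+10 = 20
ES_F = max(EF_B=13, EF_C=14) = 14; EF_F = 14+7 = 21
ES_G = max(EF_B=13, EF_E=20, EF_F=21) = 21; EF_G = 21+12 = 33
Expected project duration μ = 33 weeks. Critical path: C → F → G.

Variance along critical path = 4.000 + 1.000 + 0.444 = 5.444
σ = √5.444 = 2.333 weeks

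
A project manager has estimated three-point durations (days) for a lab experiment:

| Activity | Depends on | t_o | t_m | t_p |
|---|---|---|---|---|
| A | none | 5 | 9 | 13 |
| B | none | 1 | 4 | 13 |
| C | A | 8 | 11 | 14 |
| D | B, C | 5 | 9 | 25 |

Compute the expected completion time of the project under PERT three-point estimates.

31 days

te_A = (5 + 4·9 + 13)/6 = 54/6 = 9
te_B = (1 + 4·4 + 13)/6 = 30/6 = 5
te_C = (8 + 4·11 + 14)/6 = 66/6 = 11
te_D = (5 + 4·9 + 25)/6 = 66/6 = 11

Forward pass:
ES_A = 0; EF_A = 9
ES_B = 0; EF_B = 5
ES_C = 9; EF_C = 9+11 = 20
ES_D = max(EF_B=5, EF_C=20) = 20; EF_D = 20+11 = 31
Expected project duration μ = 31 days. Critical path: A → C → D.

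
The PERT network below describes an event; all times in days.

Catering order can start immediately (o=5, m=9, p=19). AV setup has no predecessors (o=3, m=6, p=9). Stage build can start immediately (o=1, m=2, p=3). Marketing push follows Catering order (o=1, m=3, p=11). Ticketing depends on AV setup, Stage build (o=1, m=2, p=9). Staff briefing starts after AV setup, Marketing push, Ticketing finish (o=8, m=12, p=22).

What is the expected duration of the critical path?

27 days

te_Catering order = (5 + 4·9 + 19)/6 = 60/6 = 10
te_AV setup = (3 + 4·6 + 9)/6 = 36/6 = 6
te_Stage build = (1 + 4·2 + 3)/6 = 12/6 = 2
te_Marketing push = (1 + 4·3 + 11)/6 = 24/6 = 4
te_Ticketing = (1 + 4·2 + 9)/6 = 18/6 = 3
te_Staff briefing = (8 + 4·12 + 22)/6 = 78/6 = 13

Forward pass:
ES_Catering order = 0; EF_Catering order = 10
ES_AV setup = 0; EF_AV setup = 6
ES_Stage build = 0; EF_Stage build = 2
ES_Marketing push = 10; EF_Marketing push = 10+4 = 14
ES_Ticketing = max(EF_AV setup=6, EF_Stage build=2) = 6; EF_Ticketing = 6+3 = 9
ES_Staff briefing = max(EF_AV setup=6, EF_Marketing push=14, EF_Ticketing=9) = 14; EF_Staff briefing = 14+13 = 27
Expected project duration μ = 27 days. Critical path: Catering order → Marketing push → Staff briefing.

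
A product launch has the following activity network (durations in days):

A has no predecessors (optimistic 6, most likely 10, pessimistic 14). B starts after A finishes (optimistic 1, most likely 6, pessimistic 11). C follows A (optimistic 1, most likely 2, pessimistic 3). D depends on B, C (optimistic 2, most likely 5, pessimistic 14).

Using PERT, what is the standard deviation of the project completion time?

te_A = (6 + 4·10 + 14)/6 = 60/6 = 10; σ²_A = ((14−6)/6)² = 1.778
te_B = (1 + 4·6 + 11)/6 = 36/6 = 6; σ²_B = ((11−1)/6)² = 2.778
te_C = (1 + 4·2 + 3)/6 = 12/6 = 2; σ²_C = ((3−1)/6)² = 0.111
te_D = (2 + 4·5 + 14)/6 = 36/6 = 6; σ²_D = ((14−2)/6)² = 4.000

Forward pass:
ES_A = 0; EF_A = 10
ES_B = 10; EF_B = 10+6 = 16
ES_C = 10; EF_C = 10+2 = 12
ES_D = max(EF_B=16, EF_C=12) = 16; EF_D = 16+6 = 22
Expected project duration μ = 22 days. Critical path: A → B → D.

Variance along critical path = 1.778 + 2.778 + 4.000 = 8.556
σ = √8.556 = 2.925 days

2.92 days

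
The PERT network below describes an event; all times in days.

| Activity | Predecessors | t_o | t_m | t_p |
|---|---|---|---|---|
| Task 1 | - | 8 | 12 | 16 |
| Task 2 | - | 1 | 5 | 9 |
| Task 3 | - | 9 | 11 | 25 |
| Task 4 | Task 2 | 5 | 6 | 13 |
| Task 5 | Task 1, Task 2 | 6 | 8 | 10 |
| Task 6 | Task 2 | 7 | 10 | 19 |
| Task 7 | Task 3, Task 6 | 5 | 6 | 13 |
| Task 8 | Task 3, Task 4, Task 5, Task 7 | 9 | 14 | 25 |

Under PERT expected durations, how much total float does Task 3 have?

te_Task 1 = (8 + 4·12 + 16)/6 = 72/6 = 12
te_Task 2 = (1 + 4·5 + 9)/6 = 30/6 = 5
te_Task 3 = (9 + 4·11 + 25)/6 = 78/6 = 13
te_Task 4 = (5 + 4·6 + 13)/6 = 42/6 = 7
te_Task 5 = (6 + 4·8 + 10)/6 = 48/6 = 8
te_Task 6 = (7 + 4·10 + 19)/6 = 66/6 = 11
te_Task 7 = (5 + 4·6 + 13)/6 = 42/6 = 7
te_Task 8 = (9 + 4·14 + 25)/6 = 90/6 = 15

Forward pass:
ES_Task 1 = 0; EF_Task 1 = 12
ES_Task 2 = 0; EF_Task 2 = 5
ES_Task 3 = 0; EF_Task 3 = 13
ES_Task 4 = 5; EF_Task 4 = 5+7 = 12
ES_Task 5 = max(EF_Task 1=12, EF_Task 2=5) = 12; EF_Task 5 = 12+8 = 20
ES_Task 6 = 5; EF_Task 6 = 5+11 = 16
ES_Task 7 = max(EF_Task 3=13, EF_Task 6=16) = 16; EF_Task 7 = 16+7 = 23
ES_Task 8 = max(EF_Task 3=13, EF_Task 4=12, EF_Task 5=20, EF_Task 7=23) = 23; EF_Task 8 = 23+15 = 38
Expected project duration μ = 38 days. Critical path: Task 2 → Task 6 → Task 7 → Task 8.

Backward pass:
LF_Task 8 = 38; LS_Task 8 = 38−15 = 23
LF_Task 7 = LS_Task 8 = 23; LS_Task 7 = 23−7 = 16
LF_Task 6 = LS_Task 7 = 16; LS_Task 6 = 16−11 = 5
LF_Task 5 = LS_Task 8 = 23; LS_Task 5 = 23−8 = 15
LF_Task 4 = LS_Task 8 = 23; LS_Task 4 = 23−7 = 16
LF_Task 3 = min(LS_Task 7=16, LS_Task 8=23) = 16; LS_Task 3 = 16−13 = 3
LF_Task 2 = min(LS_Task 4=16, LS_Task 5=15, LS_Task 6=5) = 5; LS_Task 2 = 5−5 = 0
LF_Task 1 = LS_Task 5 = 15; LS_Task 1 = 15−12 = 3
Slack_Task 3 = LS_Task 3 − ES_Task 3 = 3 − 0 = 3

3 days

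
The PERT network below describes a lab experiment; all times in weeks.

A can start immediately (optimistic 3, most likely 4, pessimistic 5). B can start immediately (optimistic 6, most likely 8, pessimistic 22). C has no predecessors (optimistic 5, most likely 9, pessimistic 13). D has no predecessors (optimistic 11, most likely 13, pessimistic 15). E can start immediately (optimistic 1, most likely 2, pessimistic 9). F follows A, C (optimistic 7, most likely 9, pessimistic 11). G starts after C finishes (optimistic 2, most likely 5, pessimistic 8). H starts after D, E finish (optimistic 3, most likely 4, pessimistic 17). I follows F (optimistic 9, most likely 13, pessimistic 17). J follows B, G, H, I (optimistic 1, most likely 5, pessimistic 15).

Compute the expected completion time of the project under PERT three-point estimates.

te_A = (3 + 4·4 + 5)/6 = 24/6 = 4
te_B = (6 + 4·8 + 22)/6 = 60/6 = 10
te_C = (5 + 4·9 + 13)/6 = 54/6 = 9
te_D = (11 + 4·13 + 15)/6 = 78/6 = 13
te_E = (1 + 4·2 + 9)/6 = 18/6 = 3
te_F = (7 + 4·9 + 11)/6 = 54/6 = 9
te_G = (2 + 4·5 + 8)/6 = 30/6 = 5
te_H = (3 + 4·4 + 17)/6 = 36/6 = 6
te_I = (9 + 4·13 + 17)/6 = 78/6 = 13
te_J = (1 + 4·5 + 15)/6 = 36/6 = 6

Forward pass:
ES_A = 0; EF_A = 4
ES_B = 0; EF_B = 10
ES_C = 0; EF_C = 9
ES_D = 0; EF_D = 13
ES_E = 0; EF_E = 3
ES_F = max(EF_A=4, EF_C=9) = 9; EF_F = 9+9 = 18
ES_G = 9; EF_G = 9+5 = 14
ES_H = max(EF_D=13, EF_E=3) = 13; EF_H = 13+6 = 19
ES_I = 18; EF_I = 18+13 = 31
ES_J = max(EF_B=10, EF_G=14, EF_H=19, EF_I=31) = 31; EF_J = 31+6 = 37
Expected project duration μ = 37 weeks. Critical path: C → F → I → J.

37 weeks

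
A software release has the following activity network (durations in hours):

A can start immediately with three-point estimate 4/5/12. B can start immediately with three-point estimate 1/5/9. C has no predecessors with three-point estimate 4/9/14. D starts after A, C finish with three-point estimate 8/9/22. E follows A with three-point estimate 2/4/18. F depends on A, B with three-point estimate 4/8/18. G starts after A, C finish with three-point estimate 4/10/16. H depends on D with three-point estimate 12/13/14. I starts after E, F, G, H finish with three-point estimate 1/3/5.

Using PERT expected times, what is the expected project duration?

te_A = (4 + 4·5 + 12)/6 = 36/6 = 6
te_B = (1 + 4·5 + 9)/6 = 30/6 = 5
te_C = (4 + 4·9 + 14)/6 = 54/6 = 9
te_D = (8 + 4·9 + 22)/6 = 66/6 = 11
te_E = (2 + 4·4 + 18)/6 = 36/6 = 6
te_F = (4 + 4·8 + 18)/6 = 54/6 = 9
te_G = (4 + 4·10 + 16)/6 = 60/6 = 10
te_H = (12 + 4·13 + 14)/6 = 78/6 = 13
te_I = (1 + 4·3 + 5)/6 = 18/6 = 3

Forward pass:
ES_A = 0; EF_A = 6
ES_B = 0; EF_B = 5
ES_C = 0; EF_C = 9
ES_D = max(EF_A=6, EF_C=9) = 9; EF_D = 9+11 = 20
ES_E = 6; EF_E = 6+6 = 12
ES_F = max(EF_A=6, EF_B=5) = 6; EF_F = 6+9 = 15
ES_G = max(EF_A=6, EF_C=9) = 9; EF_G = 9+10 = 19
ES_H = 20; EF_H = 20+13 = 33
ES_I = max(EF_E=12, EF_F=15, EF_G=19, EF_H=33) = 33; EF_I = 33+3 = 36
Expected project duration μ = 36 hours. Critical path: C → D → H → I.

36 hours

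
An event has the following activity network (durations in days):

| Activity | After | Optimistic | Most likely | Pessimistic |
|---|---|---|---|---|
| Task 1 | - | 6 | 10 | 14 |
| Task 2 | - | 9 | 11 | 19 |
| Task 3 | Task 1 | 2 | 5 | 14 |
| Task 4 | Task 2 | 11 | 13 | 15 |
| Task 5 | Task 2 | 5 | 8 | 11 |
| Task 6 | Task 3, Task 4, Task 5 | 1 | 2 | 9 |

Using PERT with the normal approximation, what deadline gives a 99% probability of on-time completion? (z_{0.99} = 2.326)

te_Task 1 = (6 + 4·10 + 14)/6 = 60/6 = 10; σ²_Task 1 = ((14−6)/6)² = 1.778
te_Task 2 = (9 + 4·11 + 19)/6 = 72/6 = 12; σ²_Task 2 = ((19−9)/6)² = 2.778
te_Task 3 = (2 + 4·5 + 14)/6 = 36/6 = 6; σ²_Task 3 = ((14−2)/6)² = 4.000
te_Task 4 = (11 + 4·13 + 15)/6 = 78/6 = 13; σ²_Task 4 = ((15−11)/6)² = 0.444
te_Task 5 = (5 + 4·8 + 11)/6 = 48/6 = 8; σ²_Task 5 = ((11−5)/6)² = 1.000
te_Task 6 = (1 + 4·2 + 9)/6 = 18/6 = 3; σ²_Task 6 = ((9−1)/6)² = 1.778

Forward pass:
ES_Task 1 = 0; EF_Task 1 = 10
ES_Task 2 = 0; EF_Task 2 = 12
ES_Task 3 = 10; EF_Task 3 = 10+6 = 16
ES_Task 4 = 12; EF_Task 4 = 12+13 = 25
ES_Task 5 = 12; EF_Task 5 = 12+8 = 20
ES_Task 6 = max(EF_Task 3=16, EF_Task 4=25, EF_Task 5=20) = 25; EF_Task 6 = 25+3 = 28
Expected project duration μ = 28 days. Critical path: Task 2 → Task 4 → Task 6.

Variance along critical path = 2.778 + 0.444 + 1.778 = 5.000; σ = 2.236 days.
D = μ + z·σ = 28 + 2.326·2.236 = 33.2 days

33.2 days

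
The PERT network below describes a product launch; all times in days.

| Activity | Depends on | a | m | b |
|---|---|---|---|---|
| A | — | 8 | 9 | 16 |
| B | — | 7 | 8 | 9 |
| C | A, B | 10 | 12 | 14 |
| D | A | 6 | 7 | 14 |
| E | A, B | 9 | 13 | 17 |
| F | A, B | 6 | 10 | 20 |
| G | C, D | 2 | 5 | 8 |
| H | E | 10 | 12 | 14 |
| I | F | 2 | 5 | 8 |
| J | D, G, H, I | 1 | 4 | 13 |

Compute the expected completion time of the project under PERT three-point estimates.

40 days

te_A = (8 + 4·9 + 16)/6 = 60/6 = 10
te_B = (7 + 4·8 + 9)/6 = 48/6 = 8
te_C = (10 + 4·12 + 14)/6 = 72/6 = 12
te_D = (6 + 4·7 + 14)/6 = 48/6 = 8
te_E = (9 + 4·13 + 17)/6 = 78/6 = 13
te_F = (6 + 4·10 + 20)/6 = 66/6 = 11
te_G = (2 + 4·5 + 8)/6 = 30/6 = 5
te_H = (10 + 4·12 + 14)/6 = 72/6 = 12
te_I = (2 + 4·5 + 8)/6 = 30/6 = 5
te_J = (1 + 4·4 + 13)/6 = 30/6 = 5

Forward pass:
ES_A = 0; EF_A = 10
ES_B = 0; EF_B = 8
ES_C = max(EF_A=10, EF_B=8) = 10; EF_C = 10+12 = 22
ES_D = 10; EF_D = 10+8 = 18
ES_E = max(EF_A=10, EF_B=8) = 10; EF_E = 10+13 = 23
ES_F = max(EF_A=10, EF_B=8) = 10; EF_F = 10+11 = 21
ES_G = max(EF_C=22, EF_D=18) = 22; EF_G = 22+5 = 27
ES_H = 23; EF_H = 23+12 = 35
ES_I = 21; EF_I = 21+5 = 26
ES_J = max(EF_D=18, EF_G=27, EF_H=35, EF_I=26) = 35; EF_J = 35+5 = 40
Expected project duration μ = 40 days. Critical path: A → E → H → J.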